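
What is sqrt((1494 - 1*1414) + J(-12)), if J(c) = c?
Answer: 2*sqrt(17) ≈ 8.2462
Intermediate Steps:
sqrt((1494 - 1*1414) + J(-12)) = sqrt((1494 - 1*1414) - 12) = sqrt((1494 - 1414) - 12) = sqrt(80 - 12) = sqrt(68) = 2*sqrt(17)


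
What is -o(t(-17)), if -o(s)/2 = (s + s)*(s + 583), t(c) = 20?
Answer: 48240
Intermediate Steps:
o(s) = -4*s*(583 + s) (o(s) = -2*(s + s)*(s + 583) = -2*2*s*(583 + s) = -4*s*(583 + s))
-o(t(-17)) = -(-4)*20*(583 + 20) = -(-4)*20*603 = -1*(-48240) = 48240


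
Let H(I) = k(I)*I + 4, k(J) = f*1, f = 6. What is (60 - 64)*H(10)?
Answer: -256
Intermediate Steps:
k(J) = 6 (k(J) = 6*1 = 6)
H(I) = 4 + 6*I (H(I) = 6*I + 4 = 4 + 6*I)
(60 - 64)*H(10) = (60 - 64)*(4 + 6*10) = -4*(4 + 60) = -4*64 = -256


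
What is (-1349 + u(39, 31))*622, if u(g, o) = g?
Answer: -814820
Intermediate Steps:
(-1349 + u(39, 31))*622 = (-1349 + 39)*622 = -1310*622 = -814820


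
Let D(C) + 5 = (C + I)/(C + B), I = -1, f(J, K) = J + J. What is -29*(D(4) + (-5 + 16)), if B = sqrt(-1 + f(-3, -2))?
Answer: 87*(-2*sqrt(7) + 9*I)/(sqrt(7) - 4*I) ≈ -189.13 + 10.008*I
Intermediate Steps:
f(J, K) = 2*J
B = I*sqrt(7) (B = sqrt(-1 + 2*(-3)) = sqrt(-1 - 6) = sqrt(-7) = I*sqrt(7) ≈ 2.6458*I)
D(C) = -5 + (-1 + C)/(C + I*sqrt(7)) (D(C) = -5 + (C - 1)/(C + I*sqrt(7)) = -5 + (-1 + C)/(C + I*sqrt(7)))
-29*(D(4) + (-5 + 16)) = -29*((-1 - 4*4 - 5*I*sqrt(7))/(4 + I*sqrt(7)) + (-5 + 16)) = -29*((-1 - 16 - 5*I*sqrt(7))/(4 + I*sqrt(7)) + 11) = -29*((-17 - 5*I*sqrt(7))/(4 + I*sqrt(7)) + 11) = -29*(11 + (-17 - 5*I*sqrt(7))/(4 + I*sqrt(7))) = -319 - 29*(-17 - 5*I*sqrt(7))/(4 + I*sqrt(7))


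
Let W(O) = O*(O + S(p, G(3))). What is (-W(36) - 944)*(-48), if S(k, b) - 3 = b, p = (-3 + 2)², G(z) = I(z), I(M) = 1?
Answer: 114432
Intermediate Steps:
G(z) = 1
p = 1 (p = (-1)² = 1)
S(k, b) = 3 + b
W(O) = O*(4 + O) (W(O) = O*(O + (3 + 1)) = O*(O + 4) = O*(4 + O))
(-W(36) - 944)*(-48) = (-36*(4 + 36) - 944)*(-48) = (-36*40 - 944)*(-48) = (-1*1440 - 944)*(-48) = (-1440 - 944)*(-48) = -2384*(-48) = 114432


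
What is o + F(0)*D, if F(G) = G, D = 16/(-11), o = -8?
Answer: -8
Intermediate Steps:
D = -16/11 (D = 16*(-1/11) = -16/11 ≈ -1.4545)
o + F(0)*D = -8 + 0*(-16/11) = -8 + 0 = -8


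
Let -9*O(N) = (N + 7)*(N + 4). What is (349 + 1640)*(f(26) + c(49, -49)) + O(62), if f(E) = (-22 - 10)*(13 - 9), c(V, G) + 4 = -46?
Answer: -354548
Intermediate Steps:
c(V, G) = -50 (c(V, G) = -4 - 46 = -50)
f(E) = -128 (f(E) = -32*4 = -128)
O(N) = -(4 + N)*(7 + N)/9 (O(N) = -(N + 7)*(N + 4)/9 = -(7 + N)*(4 + N)/9 = -(4 + N)*(7 + N)/9)
(349 + 1640)*(f(26) + c(49, -49)) + O(62) = (349 + 1640)*(-128 - 50) + (-28/9 - 11/9*62 - 1/9*62**2) = 1989*(-178) + (-28/9 - 682/9 - 1/9*3844) = -354042 + (-28/9 - 682/9 - 3844/9) = -354042 - 506 = -354548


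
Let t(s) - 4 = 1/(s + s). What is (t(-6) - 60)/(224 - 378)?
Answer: 673/1848 ≈ 0.36418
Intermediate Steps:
t(s) = 4 + 1/(2*s) (t(s) = 4 + 1/(s + s) = 4 + 1/(2*s))
(t(-6) - 60)/(224 - 378) = ((4 + (½)/(-6)) - 60)/(224 - 378) = ((4 + (½)*(-⅙)) - 60)/(-154) = ((4 - 1/12) - 60)*(-1/154) = (47/12 - 60)*(-1/154) = -673/12*(-1/154) = 673/1848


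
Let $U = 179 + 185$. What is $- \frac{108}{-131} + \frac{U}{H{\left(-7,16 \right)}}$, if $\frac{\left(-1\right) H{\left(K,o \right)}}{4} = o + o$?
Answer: $- \frac{8465}{4192} \approx -2.0193$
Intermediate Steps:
$U = 364$
$H{\left(K,o \right)} = - 8 o$ ($H{\left(K,o \right)} = - 4 \left(o + o\right) = - 4 \cdot 2 o = - 8 o$)
$- \frac{108}{-131} + \frac{U}{H{\left(-7,16 \right)}} = - \frac{108}{-131} + \frac{364}{\left(-8\right) 16} = \left(-108\right) \left(- \frac{1}{131}\right) + \frac{364}{-128} = \frac{108}{131} + 364 \left(- \frac{1}{128}\right) = \frac{108}{131} - \frac{91}{32} = - \frac{8465}{4192}$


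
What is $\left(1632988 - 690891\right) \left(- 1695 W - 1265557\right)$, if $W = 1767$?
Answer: $-4013919204334$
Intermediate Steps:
$\left(1632988 - 690891\right) \left(- 1695 W - 1265557\right) = \left(1632988 - 690891\right) \left(\left(-1695\right) 1767 - 1265557\right) = 942097 \left(-2995065 - 1265557\right) = 942097 \left(-4260622\right) = -4013919204334$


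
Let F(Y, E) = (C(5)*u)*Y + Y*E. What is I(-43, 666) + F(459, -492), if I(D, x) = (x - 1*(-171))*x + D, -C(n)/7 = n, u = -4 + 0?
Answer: 395831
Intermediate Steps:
u = -4
C(n) = -7*n
I(D, x) = D + x*(171 + x) (I(D, x) = (x + 171)*x + D = (171 + x)*x + D = x*(171 + x) + D = D + x*(171 + x))
F(Y, E) = 140*Y + E*Y (F(Y, E) = (-7*5*(-4))*Y + Y*E = (-35*(-4))*Y + E*Y = 140*Y + E*Y)
I(-43, 666) + F(459, -492) = (-43 + 666**2 + 171*666) + 459*(140 - 492) = (-43 + 443556 + 113886) + 459*(-352) = 557399 - 161568 = 395831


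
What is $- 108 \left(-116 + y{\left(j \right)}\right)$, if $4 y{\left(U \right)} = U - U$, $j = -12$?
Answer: $12528$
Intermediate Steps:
$y{\left(U \right)} = 0$ ($y{\left(U \right)} = \frac{U - U}{4} = \frac{1}{4} \cdot 0 = 0$)
$- 108 \left(-116 + y{\left(j \right)}\right) = - 108 \left(-116 + 0\right) = \left(-108\right) \left(-116\right) = 12528$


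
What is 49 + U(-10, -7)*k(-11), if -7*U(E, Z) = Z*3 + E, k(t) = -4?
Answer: 219/7 ≈ 31.286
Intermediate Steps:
U(E, Z) = -3*Z/7 - E/7 (U(E, Z) = -(Z*3 + E)/7 = -(3*Z + E)/7 = -(E + 3*Z)/7 = -3*Z/7 - E/7)
49 + U(-10, -7)*k(-11) = 49 + (-3/7*(-7) - ⅐*(-10))*(-4) = 49 + (3 + 10/7)*(-4) = 49 + (31/7)*(-4) = 49 - 124/7 = 219/7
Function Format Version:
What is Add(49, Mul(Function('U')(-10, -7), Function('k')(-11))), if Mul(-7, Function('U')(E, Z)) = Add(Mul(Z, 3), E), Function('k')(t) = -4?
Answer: Rational(219, 7) ≈ 31.286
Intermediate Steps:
Function('U')(E, Z) = Add(Mul(Rational(-3, 7), Z), Mul(Rational(-1, 7), E)) (Function('U')(E, Z) = Mul(Rational(-1, 7), Add(Mul(Z, 3), E)) = Mul(Rational(-1, 7), Add(Mul(3, Z), E)) = Mul(Rational(-1, 7), Add(E, Mul(3, Z))) = Add(Mul(Rational(-3, 7), Z), Mul(Rational(-1, 7), E)))
Add(49, Mul(Function('U')(-10, -7), Function('k')(-11))) = Add(49, Mul(Add(Mul(Rational(-3, 7), -7), Mul(Rational(-1, 7), -10)), -4)) = Add(49, Mul(Add(3, Rational(10, 7)), -4)) = Add(49, Mul(Rational(31, 7), -4)) = Add(49, Rational(-124, 7)) = Rational(219, 7)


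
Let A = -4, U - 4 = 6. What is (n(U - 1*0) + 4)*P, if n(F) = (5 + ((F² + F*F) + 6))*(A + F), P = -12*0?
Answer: 0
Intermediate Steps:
U = 10 (U = 4 + 6 = 10)
P = 0
n(F) = (-4 + F)*(11 + 2*F²) (n(F) = (5 + ((F² + F*F) + 6))*(-4 + F) = (5 + ((F² + F²) + 6))*(-4 + F) = (5 + (2*F² + 6))*(-4 + F) = (5 + (6 + 2*F²))*(-4 + F) = (11 + 2*F²)*(-4 + F) = (-4 + F)*(11 + 2*F²))
(n(U - 1*0) + 4)*P = ((-44 - 8*(10 - 1*0)² + 2*(10 - 1*0)³ + 11*(10 - 1*0)) + 4)*0 = ((-44 - 8*(10 + 0)² + 2*(10 + 0)³ + 11*(10 + 0)) + 4)*0 = ((-44 - 8*10² + 2*10³ + 11*10) + 4)*0 = ((-44 - 8*100 + 2*1000 + 110) + 4)*0 = ((-44 - 800 + 2000 + 110) + 4)*0 = (1266 + 4)*0 = 1270*0 = 0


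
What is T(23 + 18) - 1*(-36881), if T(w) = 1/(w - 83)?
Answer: 1549001/42 ≈ 36881.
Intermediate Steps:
T(w) = 1/(-83 + w)
T(23 + 18) - 1*(-36881) = 1/(-83 + (23 + 18)) - 1*(-36881) = 1/(-83 + 41) + 36881 = 1/(-42) + 36881 = -1/42 + 36881 = 1549001/42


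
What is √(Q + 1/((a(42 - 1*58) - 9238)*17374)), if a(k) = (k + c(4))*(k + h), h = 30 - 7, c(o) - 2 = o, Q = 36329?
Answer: √237523090723236356766/80858596 ≈ 190.60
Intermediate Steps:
c(o) = 2 + o
h = 23
a(k) = (6 + k)*(23 + k) (a(k) = (k + (2 + 4))*(k + 23) = (k + 6)*(23 + k) = (6 + k)*(23 + k))
√(Q + 1/((a(42 - 1*58) - 9238)*17374)) = √(36329 + 1/((138 + (42 - 1*58)² + 29*(42 - 1*58)) - 9238*17374)) = √(36329 + (1/17374)/((138 + (42 - 58)² + 29*(42 - 58)) - 9238)) = √(36329 + (1/17374)/((138 + (-16)² + 29*(-16)) - 9238)) = √(36329 + (1/17374)/((138 + 256 - 464) - 9238)) = √(36329 + (1/17374)/(-70 - 9238)) = √(36329 + (1/17374)/(-9308)) = √(36329 - 1/9308*1/17374) = √(36329 - 1/161717192) = √(5875023868167/161717192) = √237523090723236356766/80858596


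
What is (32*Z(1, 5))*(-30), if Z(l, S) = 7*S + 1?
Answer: -34560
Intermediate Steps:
Z(l, S) = 1 + 7*S
(32*Z(1, 5))*(-30) = (32*(1 + 7*5))*(-30) = (32*(1 + 35))*(-30) = (32*36)*(-30) = 1152*(-30) = -34560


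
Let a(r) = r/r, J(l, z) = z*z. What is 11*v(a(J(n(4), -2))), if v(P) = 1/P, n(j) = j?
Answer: 11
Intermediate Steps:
J(l, z) = z**2
a(r) = 1
11*v(a(J(n(4), -2))) = 11/1 = 11*1 = 11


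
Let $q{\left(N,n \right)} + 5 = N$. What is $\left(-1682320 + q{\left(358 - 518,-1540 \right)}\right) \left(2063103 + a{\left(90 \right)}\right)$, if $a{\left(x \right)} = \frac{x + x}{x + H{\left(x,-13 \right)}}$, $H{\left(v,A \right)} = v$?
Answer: $-3471141533440$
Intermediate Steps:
$q{\left(N,n \right)} = -5 + N$
$a{\left(x \right)} = 1$ ($a{\left(x \right)} = \frac{x + x}{x + x} = \frac{2 x}{2 x} = 2 x \frac{1}{2 x} = 1$)
$\left(-1682320 + q{\left(358 - 518,-1540 \right)}\right) \left(2063103 + a{\left(90 \right)}\right) = \left(-1682320 + \left(-5 + \left(358 - 518\right)\right)\right) \left(2063103 + 1\right) = \left(-1682320 + \left(-5 + \left(358 - 518\right)\right)\right) 2063104 = \left(-1682320 - 165\right) 2063104 = \left(-1682485\right) 2063104 = -3471141533440$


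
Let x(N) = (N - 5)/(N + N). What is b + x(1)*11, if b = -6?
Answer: -28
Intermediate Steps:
x(N) = (-5 + N)/(2*N) (x(N) = (-5 + N)/((2*N)) = (-5 + N)*(1/(2*N)) = (-5 + N)/(2*N))
b + x(1)*11 = -6 + ((½)*(-5 + 1)/1)*11 = -6 + ((½)*1*(-4))*11 = -6 - 2*11 = -6 - 22 = -28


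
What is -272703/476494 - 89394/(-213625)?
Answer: -15660473739/101791030750 ≈ -0.15385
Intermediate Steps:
-272703/476494 - 89394/(-213625) = -272703*1/476494 - 89394*(-1/213625) = -272703/476494 + 89394/213625 = -15660473739/101791030750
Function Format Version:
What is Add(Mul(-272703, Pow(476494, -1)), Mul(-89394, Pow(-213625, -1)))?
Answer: Rational(-15660473739, 101791030750) ≈ -0.15385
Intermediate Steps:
Add(Mul(-272703, Pow(476494, -1)), Mul(-89394, Pow(-213625, -1))) = Add(Mul(-272703, Rational(1, 476494)), Mul(-89394, Rational(-1, 213625))) = Add(Rational(-272703, 476494), Rational(89394, 213625)) = Rational(-15660473739, 101791030750)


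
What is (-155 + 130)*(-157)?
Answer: 3925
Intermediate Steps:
(-155 + 130)*(-157) = -25*(-157) = 3925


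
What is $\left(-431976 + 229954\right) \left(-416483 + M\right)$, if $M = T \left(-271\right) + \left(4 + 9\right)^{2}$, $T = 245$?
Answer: $97517837598$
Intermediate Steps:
$M = -66226$ ($M = 245 \left(-271\right) + \left(4 + 9\right)^{2} = -66395 + 13^{2} = -66395 + 169 = -66226$)
$\left(-431976 + 229954\right) \left(-416483 + M\right) = \left(-431976 + 229954\right) \left(-416483 - 66226\right) = \left(-202022\right) \left(-482709\right) = 97517837598$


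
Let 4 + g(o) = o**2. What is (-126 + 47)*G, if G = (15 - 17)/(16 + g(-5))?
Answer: 158/37 ≈ 4.2703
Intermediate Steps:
g(o) = -4 + o**2
G = -2/37 (G = (15 - 17)/(16 + (-4 + (-5)**2)) = -2/(16 + (-4 + 25)) = -2/(16 + 21) = -2/37 ≈ -0.054054)
(-126 + 47)*G = (-126 + 47)*(-2/37) = -79*(-2/37) = 158/37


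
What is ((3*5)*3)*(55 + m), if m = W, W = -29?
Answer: 1170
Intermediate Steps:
m = -29
((3*5)*3)*(55 + m) = ((3*5)*3)*(55 - 29) = (15*3)*26 = 45*26 = 1170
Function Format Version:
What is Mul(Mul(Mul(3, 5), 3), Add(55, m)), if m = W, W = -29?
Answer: 1170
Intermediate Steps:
m = -29
Mul(Mul(Mul(3, 5), 3), Add(55, m)) = Mul(Mul(Mul(3, 5), 3), Add(55, -29)) = Mul(Mul(15, 3), 26) = Mul(45, 26) = 1170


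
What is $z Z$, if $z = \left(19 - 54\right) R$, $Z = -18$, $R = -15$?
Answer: $-9450$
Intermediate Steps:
$z = 525$ ($z = \left(19 - 54\right) \left(-15\right) = \left(-35\right) \left(-15\right) = 525$)
$z Z = 525 \left(-18\right) = -9450$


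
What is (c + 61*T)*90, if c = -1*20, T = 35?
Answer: 190350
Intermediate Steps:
c = -20
(c + 61*T)*90 = (-20 + 61*35)*90 = (-20 + 2135)*90 = 2115*90 = 190350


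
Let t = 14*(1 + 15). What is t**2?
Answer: 50176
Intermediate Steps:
t = 224 (t = 14*16 = 224)
t**2 = 224**2 = 50176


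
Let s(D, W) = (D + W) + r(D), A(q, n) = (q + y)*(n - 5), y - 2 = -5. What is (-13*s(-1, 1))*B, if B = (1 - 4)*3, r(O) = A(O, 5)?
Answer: 0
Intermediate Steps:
y = -3 (y = 2 - 5 = -3)
A(q, n) = (-5 + n)*(-3 + q) (A(q, n) = (q - 3)*(n - 5) = (-3 + q)*(-5 + n) = (-5 + n)*(-3 + q))
r(O) = 0 (r(O) = 15 - 5*O - 3*5 + 5*O = 15 - 5*O - 15 + 5*O = 0)
B = -9 (B = -3*3 = -9)
s(D, W) = D + W (s(D, W) = (D + W) + 0 = D + W)
(-13*s(-1, 1))*B = -13*(-1 + 1)*(-9) = -13*0*(-9) = 0*(-9) = 0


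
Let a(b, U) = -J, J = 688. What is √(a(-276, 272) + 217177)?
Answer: 13*√1281 ≈ 465.28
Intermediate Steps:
a(b, U) = -688 (a(b, U) = -1*688 = -688)
√(a(-276, 272) + 217177) = √(-688 + 217177) = √216489 = 13*√1281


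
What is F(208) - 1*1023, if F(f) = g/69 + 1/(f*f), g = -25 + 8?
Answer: -3054611387/2985216 ≈ -1023.2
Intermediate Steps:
g = -17
F(f) = -17/69 + f**(-2) (F(f) = -17/69 + 1/(f*f) = -17*1/69 + f**(-2) = -17/69 + f**(-2))
F(208) - 1*1023 = (-17/69 + 208**(-2)) - 1*1023 = (-17/69 + 1/43264) - 1023 = -735419/2985216 - 1023 = -3054611387/2985216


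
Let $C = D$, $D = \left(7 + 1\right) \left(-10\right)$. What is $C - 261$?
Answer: $-341$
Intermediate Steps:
$D = -80$ ($D = 8 \left(-10\right) = -80$)
$C = -80$
$C - 261 = -80 - 261 = -341$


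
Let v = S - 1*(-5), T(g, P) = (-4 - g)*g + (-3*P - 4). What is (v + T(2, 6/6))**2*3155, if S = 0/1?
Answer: 618380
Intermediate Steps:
T(g, P) = -4 - 3*P + g*(-4 - g) (T(g, P) = g*(-4 - g) + (-4 - 3*P) = -4 - 3*P + g*(-4 - g))
S = 0 (S = 0*1 = 0)
v = 5 (v = 0 - 1*(-5) = 0 + 5 = 5)
(v + T(2, 6/6))**2*3155 = (5 + (-4 - 1*2**2 - 4*2 - 18/6))**2*3155 = (5 + (-4 - 1*4 - 8 - 18/6))**2*3155 = (5 + (-4 - 4 - 8 - 3*1))**2*3155 = (5 + (-4 - 4 - 8 - 3))**2*3155 = (5 - 19)**2*3155 = (-14)**2*3155 = 196*3155 = 618380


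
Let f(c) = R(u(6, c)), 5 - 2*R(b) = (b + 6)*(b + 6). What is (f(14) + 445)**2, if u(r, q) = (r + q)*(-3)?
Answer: 4084441/4 ≈ 1.0211e+6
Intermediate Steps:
u(r, q) = -3*q - 3*r (u(r, q) = (q + r)*(-3) = -3*q - 3*r)
R(b) = 5/2 - (6 + b)**2/2 (R(b) = 5/2 - (b + 6)*(b + 6)/2 = 5/2 - (6 + b)*(6 + b)/2 = 5/2 - (6 + b)**2/2)
f(c) = 5/2 - (-12 - 3*c)**2/2 (f(c) = 5/2 - (6 + (-3*c - 3*6))**2/2 = 5/2 - (6 + (-3*c - 18))**2/2 = 5/2 - (6 + (-18 - 3*c))**2/2 = 5/2 - (-12 - 3*c)**2/2)
(f(14) + 445)**2 = ((5/2 - 9*(4 + 14)**2/2) + 445)**2 = ((5/2 - 9/2*18**2) + 445)**2 = ((5/2 - 9/2*324) + 445)**2 = ((5/2 - 1458) + 445)**2 = (-2911/2 + 445)**2 = (-2021/2)**2 = 4084441/4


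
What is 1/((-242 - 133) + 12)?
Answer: -1/363 ≈ -0.0027548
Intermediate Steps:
1/((-242 - 133) + 12) = 1/(-375 + 12) = 1/(-363) = -1/363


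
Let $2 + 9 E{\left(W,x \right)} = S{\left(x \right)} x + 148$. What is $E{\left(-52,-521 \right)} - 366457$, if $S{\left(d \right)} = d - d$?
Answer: $- \frac{3297967}{9} \approx -3.6644 \cdot 10^{5}$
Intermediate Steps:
$S{\left(d \right)} = 0$
$E{\left(W,x \right)} = \frac{146}{9}$ ($E{\left(W,x \right)} = - \frac{2}{9} + \frac{0 x + 148}{9} = - \frac{2}{9} + \frac{0 + 148}{9} = - \frac{2}{9} + \frac{1}{9} \cdot 148 = - \frac{2}{9} + \frac{148}{9} = \frac{146}{9}$)
$E{\left(-52,-521 \right)} - 366457 = \frac{146}{9} - 366457 = - \frac{3297967}{9}$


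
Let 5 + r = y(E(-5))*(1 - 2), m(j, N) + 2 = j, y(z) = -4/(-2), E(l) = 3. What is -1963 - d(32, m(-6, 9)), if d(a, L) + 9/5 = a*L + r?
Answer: -8491/5 ≈ -1698.2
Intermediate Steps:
y(z) = 2 (y(z) = -4*(-½) = 2)
m(j, N) = -2 + j
r = -7 (r = -5 + 2*(1 - 2) = -5 + 2*(-1) = -5 - 2 = -7)
d(a, L) = -44/5 + L*a (d(a, L) = -9/5 + (a*L - 7) = -9/5 + (L*a - 7) = -9/5 + (-7 + L*a) = -44/5 + L*a)
-1963 - d(32, m(-6, 9)) = -1963 - (-44/5 + (-2 - 6)*32) = -1963 - (-44/5 - 8*32) = -1963 - (-44/5 - 256) = -1963 - 1*(-1324/5) = -1963 + 1324/5 = -8491/5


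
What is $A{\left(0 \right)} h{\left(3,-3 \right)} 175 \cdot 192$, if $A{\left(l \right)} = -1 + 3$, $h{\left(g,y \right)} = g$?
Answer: $201600$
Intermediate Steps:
$A{\left(l \right)} = 2$
$A{\left(0 \right)} h{\left(3,-3 \right)} 175 \cdot 192 = 2 \cdot 3 \cdot 175 \cdot 192 = 6 \cdot 175 \cdot 192 = 1050 \cdot 192 = 201600$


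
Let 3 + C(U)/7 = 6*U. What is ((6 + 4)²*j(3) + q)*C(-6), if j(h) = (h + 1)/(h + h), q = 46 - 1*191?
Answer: 21385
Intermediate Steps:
C(U) = -21 + 42*U (C(U) = -21 + 7*(6*U) = -21 + 42*U)
q = -145 (q = 46 - 191 = -145)
j(h) = (1 + h)/(2*h) (j(h) = (1 + h)/((2*h)) = (1 + h)*(1/(2*h)) = (1 + h)/(2*h))
((6 + 4)²*j(3) + q)*C(-6) = ((6 + 4)²*((½)*(1 + 3)/3) - 145)*(-21 + 42*(-6)) = (10²*((½)*(⅓)*4) - 145)*(-21 - 252) = (100*(⅔) - 145)*(-273) = (200/3 - 145)*(-273) = -235/3*(-273) = 21385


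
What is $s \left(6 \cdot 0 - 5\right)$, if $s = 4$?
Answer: $-20$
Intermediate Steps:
$s \left(6 \cdot 0 - 5\right) = 4 \left(6 \cdot 0 - 5\right) = 4 \left(0 - 5\right) = 4 \left(-5\right) = -20$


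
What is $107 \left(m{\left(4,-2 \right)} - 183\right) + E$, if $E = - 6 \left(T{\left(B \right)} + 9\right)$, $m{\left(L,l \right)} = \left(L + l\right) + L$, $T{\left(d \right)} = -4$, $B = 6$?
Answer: $-18969$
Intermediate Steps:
$m{\left(L,l \right)} = l + 2 L$
$E = -30$ ($E = - 6 \left(-4 + 9\right) = \left(-6\right) 5 = -30$)
$107 \left(m{\left(4,-2 \right)} - 183\right) + E = 107 \left(\left(-2 + 2 \cdot 4\right) - 183\right) - 30 = 107 \left(\left(-2 + 8\right) - 183\right) - 30 = 107 \left(6 - 183\right) - 30 = 107 \left(-177\right) - 30 = -18939 - 30 = -18969$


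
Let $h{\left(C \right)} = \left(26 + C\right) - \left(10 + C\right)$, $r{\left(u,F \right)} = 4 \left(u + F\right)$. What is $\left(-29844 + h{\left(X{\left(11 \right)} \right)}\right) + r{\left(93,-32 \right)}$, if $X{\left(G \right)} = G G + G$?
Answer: $-29584$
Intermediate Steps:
$r{\left(u,F \right)} = 4 F + 4 u$ ($r{\left(u,F \right)} = 4 \left(F + u\right) = 4 F + 4 u$)
$X{\left(G \right)} = G + G^{2}$ ($X{\left(G \right)} = G^{2} + G = G + G^{2}$)
$h{\left(C \right)} = 16$
$\left(-29844 + h{\left(X{\left(11 \right)} \right)}\right) + r{\left(93,-32 \right)} = \left(-29844 + 16\right) + \left(4 \left(-32\right) + 4 \cdot 93\right) = -29828 + \left(-128 + 372\right) = -29828 + 244 = -29584$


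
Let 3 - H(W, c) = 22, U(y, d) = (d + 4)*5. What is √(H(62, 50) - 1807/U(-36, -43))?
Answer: I*√2190/15 ≈ 3.1198*I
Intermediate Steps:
U(y, d) = 20 + 5*d (U(y, d) = (4 + d)*5 = 20 + 5*d)
H(W, c) = -19 (H(W, c) = 3 - 1*22 = 3 - 22 = -19)
√(H(62, 50) - 1807/U(-36, -43)) = √(-19 - 1807/(20 + 5*(-43))) = √(-19 - 1807/(20 - 215)) = √(-19 - 1807/(-195)) = √(-19 - 1807*(-1/195)) = √(-19 + 139/15) = √(-146/15) = I*√2190/15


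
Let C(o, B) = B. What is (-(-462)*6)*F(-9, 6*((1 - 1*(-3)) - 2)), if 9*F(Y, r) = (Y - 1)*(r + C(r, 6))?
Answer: -55440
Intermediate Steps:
F(Y, r) = (-1 + Y)*(6 + r)/9 (F(Y, r) = ((Y - 1)*(r + 6))/9 = ((-1 + Y)*(6 + r))/9 = (-1 + Y)*(6 + r)/9)
(-(-462)*6)*F(-9, 6*((1 - 1*(-3)) - 2)) = (-(-462)*6)*(-⅔ - 2*((1 - 1*(-3)) - 2)/3 + (⅔)*(-9) + (⅑)*(-9)*(6*((1 - 1*(-3)) - 2))) = (-33*(-84))*(-⅔ - 2*((1 + 3) - 2)/3 - 6 + (⅑)*(-9)*(6*((1 + 3) - 2))) = 2772*(-⅔ - 2*(4 - 2)/3 - 6 + (⅑)*(-9)*(6*(4 - 2))) = 2772*(-⅔ - 2*2/3 - 6 + (⅑)*(-9)*(6*2)) = 2772*(-⅔ - ⅑*12 - 6 + (⅑)*(-9)*12) = 2772*(-⅔ - 4/3 - 6 - 12) = 2772*(-20) = -55440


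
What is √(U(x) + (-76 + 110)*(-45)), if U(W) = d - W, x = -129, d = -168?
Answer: I*√1569 ≈ 39.611*I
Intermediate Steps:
U(W) = -168 - W
√(U(x) + (-76 + 110)*(-45)) = √((-168 - 1*(-129)) + (-76 + 110)*(-45)) = √((-168 + 129) + 34*(-45)) = √(-39 - 1530) = √(-1569) = I*√1569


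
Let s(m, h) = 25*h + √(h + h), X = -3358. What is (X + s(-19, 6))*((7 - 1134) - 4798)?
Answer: 19007400 - 11850*√3 ≈ 1.8987e+7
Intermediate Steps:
s(m, h) = 25*h + √2*√h (s(m, h) = 25*h + √(2*h) = 25*h + √2*√h)
(X + s(-19, 6))*((7 - 1134) - 4798) = (-3358 + (25*6 + √2*√6))*((7 - 1134) - 4798) = (-3358 + (150 + 2*√3))*(-1127 - 4798) = (-3208 + 2*√3)*(-5925) = 19007400 - 11850*√3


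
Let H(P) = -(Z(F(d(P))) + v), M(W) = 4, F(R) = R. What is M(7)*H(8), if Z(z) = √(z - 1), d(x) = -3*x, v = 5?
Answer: -20 - 20*I ≈ -20.0 - 20.0*I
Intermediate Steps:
Z(z) = √(-1 + z)
H(P) = -5 - √(-1 - 3*P) (H(P) = -(√(-1 - 3*P) + 5) = -(5 + √(-1 - 3*P)) = -5 - √(-1 - 3*P))
M(7)*H(8) = 4*(-5 - √(-1 - 3*8)) = 4*(-5 - √(-1 - 24)) = 4*(-5 - √(-25)) = 4*(-5 - 5*I) = -20 - 20*I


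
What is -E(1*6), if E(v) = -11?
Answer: 11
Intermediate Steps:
-E(1*6) = -1*(-11) = 11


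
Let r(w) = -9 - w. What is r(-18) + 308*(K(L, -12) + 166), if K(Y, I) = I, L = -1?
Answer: 47441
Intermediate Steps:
r(-18) + 308*(K(L, -12) + 166) = (-9 - 1*(-18)) + 308*(-12 + 166) = (-9 + 18) + 308*154 = 9 + 47432 = 47441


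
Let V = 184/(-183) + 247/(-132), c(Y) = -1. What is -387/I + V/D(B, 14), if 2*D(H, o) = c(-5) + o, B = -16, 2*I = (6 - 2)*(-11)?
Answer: 149585/8723 ≈ 17.148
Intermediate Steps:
I = -22 (I = ((6 - 2)*(-11))/2 = (4*(-11))/2 = (½)*(-44) = -22)
D(H, o) = -½ + o/2 (D(H, o) = (-1 + o)/2 = -½ + o/2)
V = -7721/2684 (V = 184*(-1/183) + 247*(-1/132) = -184/183 - 247/132 = -7721/2684 ≈ -2.8767)
-387/I + V/D(B, 14) = -387/(-22) - 7721/(2684*(-½ + (½)*14)) = -387*(-1/22) - 7721/(2684*(-½ + 7)) = 387/22 - 7721/(2684*13/2) = 387/22 - 7721/2684*2/13 = 387/22 - 7721/17446 = 149585/8723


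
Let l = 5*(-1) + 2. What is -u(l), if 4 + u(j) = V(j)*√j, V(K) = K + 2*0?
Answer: 4 + 3*I*√3 ≈ 4.0 + 5.1962*I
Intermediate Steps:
V(K) = K (V(K) = K + 0 = K)
l = -3 (l = -5 + 2 = -3)
u(j) = -4 + j^(3/2) (u(j) = -4 + j*√j = -4 + j^(3/2))
-u(l) = -(-4 + (-3)^(3/2)) = -(-4 - 3*I*√3) = 4 + 3*I*√3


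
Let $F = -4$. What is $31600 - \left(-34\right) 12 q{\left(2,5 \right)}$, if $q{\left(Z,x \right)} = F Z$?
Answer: $28336$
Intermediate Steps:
$q{\left(Z,x \right)} = - 4 Z$
$31600 - \left(-34\right) 12 q{\left(2,5 \right)} = 31600 - \left(-34\right) 12 \left(\left(-4\right) 2\right) = 31600 - \left(-408\right) \left(-8\right) = 31600 - 3264 = 28336$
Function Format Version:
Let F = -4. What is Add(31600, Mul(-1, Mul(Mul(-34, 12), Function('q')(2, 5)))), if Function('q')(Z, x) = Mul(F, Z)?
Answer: 28336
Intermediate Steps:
Function('q')(Z, x) = Mul(-4, Z)
Add(31600, Mul(-1, Mul(Mul(-34, 12), Function('q')(2, 5)))) = Add(31600, Mul(-1, Mul(Mul(-34, 12), Mul(-4, 2)))) = Add(31600, Mul(-1, Mul(-408, -8))) = Add(31600, Mul(-1, 3264)) = Add(31600, -3264) = 28336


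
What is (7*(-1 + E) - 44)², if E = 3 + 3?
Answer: 81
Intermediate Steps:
E = 6
(7*(-1 + E) - 44)² = (7*(-1 + 6) - 44)² = (7*5 - 44)² = (35 - 44)² = (-9)² = 81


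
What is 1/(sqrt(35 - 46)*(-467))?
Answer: I*sqrt(11)/5137 ≈ 0.00064563*I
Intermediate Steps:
1/(sqrt(35 - 46)*(-467)) = 1/(sqrt(-11)*(-467)) = 1/((I*sqrt(11))*(-467)) = 1/(-467*I*sqrt(11)) = I*sqrt(11)/5137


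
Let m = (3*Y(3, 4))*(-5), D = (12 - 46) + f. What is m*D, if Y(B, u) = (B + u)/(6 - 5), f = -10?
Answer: 4620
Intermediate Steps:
Y(B, u) = B + u (Y(B, u) = (B + u)/1 = (B + u)*1 = B + u)
D = -44 (D = (12 - 46) - 10 = -34 - 10 = -44)
m = -105 (m = (3*(3 + 4))*(-5) = (3*7)*(-5) = 21*(-5) = -105)
m*D = -105*(-44) = 4620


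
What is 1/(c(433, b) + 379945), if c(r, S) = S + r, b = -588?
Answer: 1/379790 ≈ 2.6330e-6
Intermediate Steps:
1/(c(433, b) + 379945) = 1/((-588 + 433) + 379945) = 1/(-155 + 379945) = 1/379790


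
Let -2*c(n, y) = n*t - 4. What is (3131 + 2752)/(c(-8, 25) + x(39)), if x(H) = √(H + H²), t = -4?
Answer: 41181/682 + 5883*√390/682 ≈ 230.73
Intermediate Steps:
c(n, y) = 2 + 2*n (c(n, y) = -(n*(-4) - 4)/2 = -(-4*n - 4)/2 = -(-4 - 4*n)/2 = 2 + 2*n)
(3131 + 2752)/(c(-8, 25) + x(39)) = (3131 + 2752)/((2 + 2*(-8)) + √(39*(1 + 39))) = 5883/((2 - 16) + √(39*40)) = 5883/(-14 + √1560) = 5883/(-14 + 2*√390)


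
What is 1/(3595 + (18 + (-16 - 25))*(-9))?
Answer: 1/3802 ≈ 0.00026302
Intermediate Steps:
1/(3595 + (18 + (-16 - 25))*(-9)) = 1/(3595 + (18 - 41)*(-9)) = 1/(3595 - 23*(-9)) = 1/(3595 + 207) = 1/3802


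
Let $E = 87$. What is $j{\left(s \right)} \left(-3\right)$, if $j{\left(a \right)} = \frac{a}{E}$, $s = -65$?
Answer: $\frac{65}{29} \approx 2.2414$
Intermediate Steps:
$j{\left(a \right)} = \frac{a}{87}$
$j{\left(s \right)} \left(-3\right) = \frac{1}{87} \left(-65\right) \left(-3\right) = \left(- \frac{65}{87}\right) \left(-3\right) = \frac{65}{29}$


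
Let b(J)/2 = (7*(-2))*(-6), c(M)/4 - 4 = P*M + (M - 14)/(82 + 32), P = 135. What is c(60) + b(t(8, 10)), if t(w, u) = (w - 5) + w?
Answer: 1857380/57 ≈ 32586.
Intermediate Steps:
t(w, u) = -5 + 2*w (t(w, u) = (-5 + w) + w = -5 + 2*w)
c(M) = 884/57 + 30782*M/57 (c(M) = 16 + 4*(135*M + (M - 14)/(82 + 32)) = 16 + 4*(135*M + (-14 + M)/114) = 16 + 4*(135*M + (-14 + M)*(1/114)) = 16 + 4*(135*M + (-7/57 + M/114)) = 16 + 4*(-7/57 + 15391*M/114) = 16 + (-28/57 + 30782*M/57) = 884/57 + 30782*M/57)
b(J) = 168 (b(J) = 2*((7*(-2))*(-6)) = 2*(-14*(-6)) = 2*84 = 168)
c(60) + b(t(8, 10)) = (884/57 + (30782/57)*60) + 168 = (884/57 + 615640/19) + 168 = 1847804/57 + 168 = 1857380/57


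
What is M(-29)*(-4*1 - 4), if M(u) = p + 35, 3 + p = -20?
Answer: -96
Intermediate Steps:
p = -23 (p = -3 - 20 = -23)
M(u) = 12 (M(u) = -23 + 35 = 12)
M(-29)*(-4*1 - 4) = 12*(-4*1 - 4) = 12*(-4 - 4) = 12*(-8) = -96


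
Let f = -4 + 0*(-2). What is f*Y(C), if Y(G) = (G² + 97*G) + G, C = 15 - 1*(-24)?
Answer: -21372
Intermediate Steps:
C = 39 (C = 15 + 24 = 39)
f = -4 (f = -4 + 0 = -4)
Y(G) = G² + 98*G
f*Y(C) = -156*(98 + 39) = -156*137 = -4*5343 = -21372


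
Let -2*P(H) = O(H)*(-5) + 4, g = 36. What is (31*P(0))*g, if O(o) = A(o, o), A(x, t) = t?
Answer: -2232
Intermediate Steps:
O(o) = o
P(H) = -2 + 5*H/2 (P(H) = -(H*(-5) + 4)/2 = -(-5*H + 4)/2 = -(4 - 5*H)/2 = -2 + 5*H/2)
(31*P(0))*g = (31*(-2 + (5/2)*0))*36 = (31*(-2 + 0))*36 = (31*(-2))*36 = -62*36 = -2232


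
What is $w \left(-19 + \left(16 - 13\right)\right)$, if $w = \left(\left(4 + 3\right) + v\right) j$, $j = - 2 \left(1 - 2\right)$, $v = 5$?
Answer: $-384$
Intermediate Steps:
$j = 2$ ($j = \left(-2\right) \left(-1\right) = 2$)
$w = 24$ ($w = \left(\left(4 + 3\right) + 5\right) 2 = \left(7 + 5\right) 2 = 12 \cdot 2 = 24$)
$w \left(-19 + \left(16 - 13\right)\right) = 24 \left(-19 + \left(16 - 13\right)\right) = 24 \left(-19 + 3\right) = 24 \left(-16\right) = -384$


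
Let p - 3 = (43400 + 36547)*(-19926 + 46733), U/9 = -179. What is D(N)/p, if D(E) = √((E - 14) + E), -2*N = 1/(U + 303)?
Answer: I*√5987697/1401613057728 ≈ 1.7458e-9*I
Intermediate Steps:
U = -1611 (U = 9*(-179) = -1611)
N = 1/2616 (N = -1/(2*(-1611 + 303)) = -½/(-1308) = -½*(-1/1308) = 1/2616 ≈ 0.00038226)
p = 2143139232 (p = 3 + (43400 + 36547)*(-19926 + 46733) = 3 + 79947*26807 = 3 + 2143139229 = 2143139232)
D(E) = √(-14 + 2*E) (D(E) = √((-14 + E) + E) = √(-14 + 2*E))
D(N)/p = √(-14 + 2*(1/2616))/2143139232 = √(-14 + 1/1308)*(1/2143139232) = √(-18311/1308)*(1/2143139232) = (I*√5987697/654)*(1/2143139232) = I*√5987697/1401613057728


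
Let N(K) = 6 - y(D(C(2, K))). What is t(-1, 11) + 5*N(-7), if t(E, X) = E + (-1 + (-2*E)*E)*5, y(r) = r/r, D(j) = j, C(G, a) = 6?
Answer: 9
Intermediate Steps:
y(r) = 1
N(K) = 5 (N(K) = 6 - 1*1 = 6 - 1 = 5)
t(E, X) = -5 + E - 10*E**2 (t(E, X) = E + (-1 - 2*E**2)*5 = E + (-5 - 10*E**2) = -5 + E - 10*E**2)
t(-1, 11) + 5*N(-7) = (-5 - 1 - 10*(-1)**2) + 5*5 = (-5 - 1 - 10*1) + 25 = (-5 - 1 - 10) + 25 = -16 + 25 = 9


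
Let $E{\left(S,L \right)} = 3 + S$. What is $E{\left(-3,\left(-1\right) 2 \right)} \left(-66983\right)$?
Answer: $0$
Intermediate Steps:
$E{\left(-3,\left(-1\right) 2 \right)} \left(-66983\right) = \left(3 - 3\right) \left(-66983\right) = 0 \left(-66983\right) = 0$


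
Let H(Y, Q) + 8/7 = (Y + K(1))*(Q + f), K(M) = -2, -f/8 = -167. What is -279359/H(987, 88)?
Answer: -1955513/9818472 ≈ -0.19917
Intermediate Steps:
f = 1336 (f = -8*(-167) = 1336)
H(Y, Q) = -8/7 + (-2 + Y)*(1336 + Q) (H(Y, Q) = -8/7 + (Y - 2)*(Q + 1336) = -8/7 + (-2 + Y)*(1336 + Q))
-279359/H(987, 88) = -279359/(-18712/7 - 2*88 + 1336*987 + 88*987) = -279359/(-18712/7 - 176 + 1318632 + 86856) = -279359/9818472/7 = -279359*7/9818472 = -1955513/9818472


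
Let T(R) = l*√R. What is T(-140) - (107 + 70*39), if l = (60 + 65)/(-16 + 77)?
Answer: -2837 + 250*I*√35/61 ≈ -2837.0 + 24.246*I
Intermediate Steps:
l = 125/61 ≈ 2.0492
T(R) = 125*√R/61
T(-140) - (107 + 70*39) = 125*√(-140)/61 - (107 + 70*39) = 125*(2*I*√35)/61 - (107 + 2730) = 250*I*√35/61 - 1*2837 = 250*I*√35/61 - 2837 = -2837 + 250*I*√35/61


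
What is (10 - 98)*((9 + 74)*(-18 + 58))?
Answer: -292160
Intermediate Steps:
(10 - 98)*((9 + 74)*(-18 + 58)) = -7304*40 = -88*3320 = -292160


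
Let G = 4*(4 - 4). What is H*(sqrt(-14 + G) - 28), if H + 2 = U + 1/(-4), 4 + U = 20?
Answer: -385 + 55*I*sqrt(14)/4 ≈ -385.0 + 51.448*I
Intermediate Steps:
U = 16 (U = -4 + 20 = 16)
G = 0 (G = 4*0 = 0)
H = 55/4 (H = -2 + (16 + 1/(-4)) = -2 + (16 - 1/4) = -2 + 63/4 = 55/4 ≈ 13.750)
H*(sqrt(-14 + G) - 28) = 55*(sqrt(-14 + 0) - 28)/4 = 55*(sqrt(-14) - 28)/4 = 55*(I*sqrt(14) - 28)/4 = 55*(-28 + I*sqrt(14))/4 = -385 + 55*I*sqrt(14)/4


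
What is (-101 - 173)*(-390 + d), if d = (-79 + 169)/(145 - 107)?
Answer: 2018010/19 ≈ 1.0621e+5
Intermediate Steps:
d = 45/19 (d = 90/38 = 90*(1/38) = 45/19 ≈ 2.3684)
(-101 - 173)*(-390 + d) = (-101 - 173)*(-390 + 45/19) = -274*(-7365/19) = 2018010/19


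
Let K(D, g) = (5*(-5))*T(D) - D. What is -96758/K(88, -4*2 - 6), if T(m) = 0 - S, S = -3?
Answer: 96758/163 ≈ 593.61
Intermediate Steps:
T(m) = 3 (T(m) = 0 - 1*(-3) = 0 + 3 = 3)
K(D, g) = -75 - D (K(D, g) = (5*(-5))*3 - D = -25*3 - D = -75 - D)
-96758/K(88, -4*2 - 6) = -96758/(-75 - 1*88) = -96758/(-75 - 88) = -96758/(-163) = -96758*(-1/163) = 96758/163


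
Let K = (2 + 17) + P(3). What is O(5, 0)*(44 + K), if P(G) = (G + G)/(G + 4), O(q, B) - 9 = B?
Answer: 4023/7 ≈ 574.71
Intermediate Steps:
O(q, B) = 9 + B
P(G) = 2*G/(4 + G) (P(G) = (2*G)/(4 + G) = 2*G/(4 + G))
K = 139/7 (K = (2 + 17) + 2*3/(4 + 3) = 19 + 2*3/7 = 19 + 2*3*(⅐) = 19 + 6/7 = 139/7 ≈ 19.857)
O(5, 0)*(44 + K) = (9 + 0)*(44 + 139/7) = 9*(447/7) = 4023/7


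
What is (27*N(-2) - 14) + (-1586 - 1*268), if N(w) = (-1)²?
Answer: -1841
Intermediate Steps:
N(w) = 1
(27*N(-2) - 14) + (-1586 - 1*268) = (27*1 - 14) + (-1586 - 1*268) = (27 - 14) + (-1586 - 268) = 13 - 1854 = -1841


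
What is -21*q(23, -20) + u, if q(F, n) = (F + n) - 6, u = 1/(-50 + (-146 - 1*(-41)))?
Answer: 9764/155 ≈ 62.994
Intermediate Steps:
u = -1/155 (u = 1/(-50 + (-146 + 41)) = 1/(-50 - 105) = 1/(-155) = -1/155 ≈ -0.0064516)
q(F, n) = -6 + F + n
-21*q(23, -20) + u = -21*(-6 + 23 - 20) - 1/155 = -21*(-3) - 1/155 = 63 - 1/155 = 9764/155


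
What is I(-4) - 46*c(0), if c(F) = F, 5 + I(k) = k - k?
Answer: -5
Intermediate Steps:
I(k) = -5 (I(k) = -5 + (k - k) = -5 + 0 = -5)
I(-4) - 46*c(0) = -5 - 46*0 = -5 + 0 = -5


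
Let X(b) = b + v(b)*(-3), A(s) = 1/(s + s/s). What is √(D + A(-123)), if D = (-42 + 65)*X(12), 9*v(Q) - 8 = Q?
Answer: √16430838/366 ≈ 11.075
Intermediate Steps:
v(Q) = 8/9 + Q/9
A(s) = 1/(1 + s) (A(s) = 1/(s + 1) = 1/(1 + s))
X(b) = -8/3 + 2*b/3 (X(b) = b + (8/9 + b/9)*(-3) = b + (-8/3 - b/3) = -8/3 + 2*b/3)
D = 368/3 (D = (-42 + 65)*(-8/3 + (⅔)*12) = 23*(-8/3 + 8) = 23*(16/3) = 368/3 ≈ 122.67)
√(D + A(-123)) = √(368/3 + 1/(1 - 123)) = √(368/3 + 1/(-122)) = √(368/3 - 1/122) = √(44893/366) = √16430838/366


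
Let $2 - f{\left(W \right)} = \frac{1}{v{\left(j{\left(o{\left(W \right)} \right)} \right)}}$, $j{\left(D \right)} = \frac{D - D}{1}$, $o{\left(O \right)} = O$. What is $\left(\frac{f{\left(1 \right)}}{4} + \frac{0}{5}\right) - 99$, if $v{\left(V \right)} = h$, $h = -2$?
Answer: $- \frac{787}{8} \approx -98.375$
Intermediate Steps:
$j{\left(D \right)} = 0$ ($j{\left(D \right)} = 0 \cdot 1 = 0$)
$v{\left(V \right)} = -2$
$f{\left(W \right)} = \frac{5}{2}$ ($f{\left(W \right)} = 2 - \frac{1}{-2} = 2 - - \frac{1}{2} = 2 + \frac{1}{2} = \frac{5}{2}$)
$\left(\frac{f{\left(1 \right)}}{4} + \frac{0}{5}\right) - 99 = \left(\frac{5}{2 \cdot 4} + \frac{0}{5}\right) - 99 = \left(\frac{5}{2} \cdot \frac{1}{4} + 0 \cdot \frac{1}{5}\right) - 99 = \left(\frac{5}{8} + 0\right) - 99 = \frac{5}{8} - 99 = - \frac{787}{8}$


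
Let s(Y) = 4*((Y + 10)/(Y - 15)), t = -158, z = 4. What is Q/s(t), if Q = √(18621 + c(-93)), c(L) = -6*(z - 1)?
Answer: 519*√2067/592 ≈ 39.858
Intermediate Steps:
c(L) = -18 (c(L) = -6*(4 - 1) = -6*3 = -18)
s(Y) = 4*(10 + Y)/(-15 + Y) (s(Y) = 4*((10 + Y)/(-15 + Y)) = 4*(10 + Y)/(-15 + Y))
Q = 3*√2067 (Q = √(18621 - 18) = √18603 = 3*√2067 ≈ 136.39)
Q/s(t) = (3*√2067)/((4*(10 - 158)/(-15 - 158))) = (3*√2067)/((4*(-148)/(-173))) = (3*√2067)/((4*(-1/173)*(-148))) = (3*√2067)/(592/173) = (3*√2067)*(173/592) = 519*√2067/592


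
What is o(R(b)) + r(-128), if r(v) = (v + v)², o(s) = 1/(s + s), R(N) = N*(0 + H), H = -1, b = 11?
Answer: 1441791/22 ≈ 65536.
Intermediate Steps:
R(N) = -N (R(N) = N*(0 - 1) = N*(-1) = -N)
o(s) = 1/(2*s)
r(v) = 4*v² (r(v) = (2*v)² = 4*v²)
o(R(b)) + r(-128) = 1/(2*((-1*11))) + 4*(-128)² = (½)/(-11) + 4*16384 = (½)*(-1/11) + 65536 = -1/22 + 65536 = 1441791/22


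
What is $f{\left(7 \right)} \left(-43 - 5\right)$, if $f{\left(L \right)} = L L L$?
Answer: $-16464$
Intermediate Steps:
$f{\left(L \right)} = L^{3}$ ($f{\left(L \right)} = L^{2} L = L^{3}$)
$f{\left(7 \right)} \left(-43 - 5\right) = 7^{3} \left(-43 - 5\right) = 343 \left(-48\right) = -16464$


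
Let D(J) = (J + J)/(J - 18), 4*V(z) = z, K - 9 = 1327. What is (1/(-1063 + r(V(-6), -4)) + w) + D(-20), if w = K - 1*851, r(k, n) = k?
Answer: 19661277/40451 ≈ 486.05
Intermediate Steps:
K = 1336 (K = 9 + 1327 = 1336)
V(z) = z/4
D(J) = 2*J/(-18 + J) (D(J) = (2*J)/(-18 + J) = 2*J/(-18 + J))
w = 485 (w = 1336 - 1*851 = 1336 - 851 = 485)
(1/(-1063 + r(V(-6), -4)) + w) + D(-20) = (1/(-1063 + (1/4)*(-6)) + 485) + 2*(-20)/(-18 - 20) = (1/(-1063 - 3/2) + 485) + 2*(-20)/(-38) = (1/(-2129/2) + 485) + 2*(-20)*(-1/38) = (-2/2129 + 485) + 20/19 = 1032563/2129 + 20/19 = 19661277/40451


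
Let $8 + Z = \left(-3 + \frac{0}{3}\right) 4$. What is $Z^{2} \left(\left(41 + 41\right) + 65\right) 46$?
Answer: $2704800$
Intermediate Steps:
$Z = -20$ ($Z = -8 + \left(-3 + \frac{0}{3}\right) 4 = -8 + \left(-3 + 0 \cdot \frac{1}{3}\right) 4 = -8 + \left(-3 + 0\right) 4 = -8 - 12 = -20$)
$Z^{2} \left(\left(41 + 41\right) + 65\right) 46 = \left(-20\right)^{2} \left(\left(41 + 41\right) + 65\right) 46 = 400 \left(82 + 65\right) 46 = 400 \cdot 147 \cdot 46 = 58800 \cdot 46 = 2704800$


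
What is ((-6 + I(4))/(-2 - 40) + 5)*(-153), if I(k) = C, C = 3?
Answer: -10863/14 ≈ -775.93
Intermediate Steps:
I(k) = 3
((-6 + I(4))/(-2 - 40) + 5)*(-153) = ((-6 + 3)/(-2 - 40) + 5)*(-153) = (-3/(-42) + 5)*(-153) = (-3*(-1/42) + 5)*(-153) = (1/14 + 5)*(-153) = (71/14)*(-153) = -10863/14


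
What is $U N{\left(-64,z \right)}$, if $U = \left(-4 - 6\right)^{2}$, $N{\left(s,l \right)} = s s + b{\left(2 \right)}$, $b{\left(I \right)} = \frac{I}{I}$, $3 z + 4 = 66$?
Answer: $409700$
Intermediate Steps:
$z = \frac{62}{3}$ ($z = - \frac{4}{3} + \frac{1}{3} \cdot 66 = - \frac{4}{3} + 22 = \frac{62}{3} \approx 20.667$)
$b{\left(I \right)} = 1$
$N{\left(s,l \right)} = 1 + s^{2}$ ($N{\left(s,l \right)} = s s + 1 = s^{2} + 1 = 1 + s^{2}$)
$U = 100$ ($U = \left(-10\right)^{2} = 100$)
$U N{\left(-64,z \right)} = 100 \left(1 + \left(-64\right)^{2}\right) = 100 \left(1 + 4096\right) = 100 \cdot 4097 = 409700$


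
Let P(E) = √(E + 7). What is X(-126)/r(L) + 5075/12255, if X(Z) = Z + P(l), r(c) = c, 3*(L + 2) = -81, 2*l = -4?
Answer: 338261/71079 - √5/29 ≈ 4.6818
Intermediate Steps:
l = -2 (l = (½)*(-4) = -2)
L = -29 (L = -2 + (⅓)*(-81) = -2 - 27 = -29)
P(E) = √(7 + E)
X(Z) = Z + √5 (X(Z) = Z + √(7 - 2) = Z + √5)
X(-126)/r(L) + 5075/12255 = (-126 + √5)/(-29) + 5075/12255 = (-126 + √5)*(-1/29) + 5075*(1/12255) = (126/29 - √5/29) + 1015/2451 = 338261/71079 - √5/29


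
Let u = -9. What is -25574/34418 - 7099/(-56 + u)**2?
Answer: -176191766/72708025 ≈ -2.4233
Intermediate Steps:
-25574/34418 - 7099/(-56 + u)**2 = -25574/34418 - 7099/(-56 - 9)**2 = -25574*1/34418 - 7099/((-65)**2) = -12787/17209 - 7099/4225 = -176191766/72708025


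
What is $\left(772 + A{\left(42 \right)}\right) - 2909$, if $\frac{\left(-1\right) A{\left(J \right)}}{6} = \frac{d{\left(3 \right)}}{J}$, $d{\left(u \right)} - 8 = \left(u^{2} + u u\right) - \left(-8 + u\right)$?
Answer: $- \frac{14990}{7} \approx -2141.4$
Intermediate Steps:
$d{\left(u \right)} = 16 - u + 2 u^{2}$ ($d{\left(u \right)} = 8 - \left(-8 + u - u^{2} - u u\right) = 8 - \left(-8 + u - 2 u^{2}\right) = 8 + \left(8 - u + 2 u^{2}\right) = 16 - u + 2 u^{2}$)
$A{\left(J \right)} = - \frac{186}{J}$ ($A{\left(J \right)} = - 6 \frac{16 - 3 + 2 \cdot 3^{2}}{J} = - 6 \frac{16 - 3 + 2 \cdot 9}{J} = - 6 \frac{16 - 3 + 18}{J} = - 6 \frac{31}{J} = - \frac{186}{J}$)
$\left(772 + A{\left(42 \right)}\right) - 2909 = \left(772 - \frac{186}{42}\right) - 2909 = \left(772 - \frac{31}{7}\right) - 2909 = \frac{5373}{7} - 2909 = - \frac{14990}{7}$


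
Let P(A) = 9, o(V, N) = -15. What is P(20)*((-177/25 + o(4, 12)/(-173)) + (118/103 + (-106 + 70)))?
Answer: -167778792/445475 ≈ -376.63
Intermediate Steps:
P(20)*((-177/25 + o(4, 12)/(-173)) + (118/103 + (-106 + 70))) = 9*((-177/25 - 15/(-173)) + (118/103 + (-106 + 70))) = 9*((-177*1/25 - 15*(-1/173)) + (118*(1/103) - 36)) = 9*((-177/25 + 15/173) + (118/103 - 36)) = 9*(-30246/4325 - 3590/103) = 9*(-18642088/445475) = -167778792/445475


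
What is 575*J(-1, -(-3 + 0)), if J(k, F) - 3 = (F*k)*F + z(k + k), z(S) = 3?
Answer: -1725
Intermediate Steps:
J(k, F) = 6 + k*F**2 (J(k, F) = 3 + ((F*k)*F + 3) = 3 + (k*F**2 + 3) = 3 + (3 + k*F**2) = 6 + k*F**2)
575*J(-1, -(-3 + 0)) = 575*(6 - (-(-3 + 0))**2) = 575*(6 - (-1*(-3))**2) = 575*(6 - 1*3**2) = 575*(6 - 1*9) = 575*(6 - 9) = 575*(-3) = -1725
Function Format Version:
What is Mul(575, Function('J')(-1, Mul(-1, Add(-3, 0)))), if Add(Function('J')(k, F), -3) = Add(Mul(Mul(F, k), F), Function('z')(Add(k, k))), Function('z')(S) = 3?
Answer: -1725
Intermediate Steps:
Function('J')(k, F) = Add(6, Mul(k, Pow(F, 2))) (Function('J')(k, F) = Add(3, Add(Mul(Mul(F, k), F), 3)) = Add(3, Add(Mul(k, Pow(F, 2)), 3)) = Add(3, Add(3, Mul(k, Pow(F, 2)))) = Add(6, Mul(k, Pow(F, 2))))
Mul(575, Function('J')(-1, Mul(-1, Add(-3, 0)))) = Mul(575, Add(6, Mul(-1, Pow(Mul(-1, Add(-3, 0)), 2)))) = Mul(575, Add(6, Mul(-1, Pow(Mul(-1, -3), 2)))) = Mul(575, Add(6, Mul(-1, Pow(3, 2)))) = Mul(575, Add(6, Mul(-1, 9))) = Mul(575, Add(6, -9)) = Mul(575, -3) = -1725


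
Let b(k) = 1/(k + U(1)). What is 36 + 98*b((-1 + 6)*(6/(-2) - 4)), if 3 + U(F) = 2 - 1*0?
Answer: 599/18 ≈ 33.278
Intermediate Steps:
U(F) = -1 (U(F) = -3 + (2 - 1*0) = -3 + (2 + 0) = -3 + 2 = -1)
b(k) = 1/(-1 + k) (b(k) = 1/(k - 1) = 1/(-1 + k))
36 + 98*b((-1 + 6)*(6/(-2) - 4)) = 36 + 98/(-1 + (-1 + 6)*(6/(-2) - 4)) = 36 + 98/(-1 + 5*(6*(-½) - 4)) = 36 + 98/(-1 + 5*(-3 - 4)) = 36 + 98/(-1 + 5*(-7)) = 36 + 98/(-1 - 35) = 36 + 98/(-36) = 36 + 98*(-1/36) = 36 - 49/18 = 599/18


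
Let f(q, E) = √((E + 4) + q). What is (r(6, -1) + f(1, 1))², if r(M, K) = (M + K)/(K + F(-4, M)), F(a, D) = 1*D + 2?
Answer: 319/49 + 10*√6/7 ≈ 10.009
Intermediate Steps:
F(a, D) = 2 + D (F(a, D) = D + 2 = 2 + D)
f(q, E) = √(4 + E + q) (f(q, E) = √((4 + E) + q) = √(4 + E + q))
r(M, K) = (K + M)/(2 + K + M) (r(M, K) = (M + K)/(K + (2 + M)) = (K + M)/(2 + K + M))
(r(6, -1) + f(1, 1))² = ((-1 + 6)/(2 - 1 + 6) + √(4 + 1 + 1))² = (5/7 + √6)²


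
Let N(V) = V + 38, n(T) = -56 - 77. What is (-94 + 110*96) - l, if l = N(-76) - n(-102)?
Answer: 10371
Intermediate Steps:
n(T) = -133
N(V) = 38 + V
l = 95 (l = (38 - 76) - 1*(-133) = -38 + 133 = 95)
(-94 + 110*96) - l = (-94 + 110*96) - 1*95 = (-94 + 10560) - 95 = 10466 - 95 = 10371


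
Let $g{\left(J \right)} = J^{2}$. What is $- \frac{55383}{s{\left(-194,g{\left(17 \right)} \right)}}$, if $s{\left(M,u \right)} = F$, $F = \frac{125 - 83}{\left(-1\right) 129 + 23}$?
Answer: $\frac{978433}{7} \approx 1.3978 \cdot 10^{5}$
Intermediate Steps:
$F = - \frac{21}{53}$ ($F = \frac{42}{-129 + 23} = \frac{42}{-106} = 42 \left(- \frac{1}{106}\right) = - \frac{21}{53} \approx -0.39623$)
$s{\left(M,u \right)} = - \frac{21}{53}$
$- \frac{55383}{s{\left(-194,g{\left(17 \right)} \right)}} = - \frac{55383}{- \frac{21}{53}} = \left(-55383\right) \left(- \frac{53}{21}\right) = \frac{978433}{7}$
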